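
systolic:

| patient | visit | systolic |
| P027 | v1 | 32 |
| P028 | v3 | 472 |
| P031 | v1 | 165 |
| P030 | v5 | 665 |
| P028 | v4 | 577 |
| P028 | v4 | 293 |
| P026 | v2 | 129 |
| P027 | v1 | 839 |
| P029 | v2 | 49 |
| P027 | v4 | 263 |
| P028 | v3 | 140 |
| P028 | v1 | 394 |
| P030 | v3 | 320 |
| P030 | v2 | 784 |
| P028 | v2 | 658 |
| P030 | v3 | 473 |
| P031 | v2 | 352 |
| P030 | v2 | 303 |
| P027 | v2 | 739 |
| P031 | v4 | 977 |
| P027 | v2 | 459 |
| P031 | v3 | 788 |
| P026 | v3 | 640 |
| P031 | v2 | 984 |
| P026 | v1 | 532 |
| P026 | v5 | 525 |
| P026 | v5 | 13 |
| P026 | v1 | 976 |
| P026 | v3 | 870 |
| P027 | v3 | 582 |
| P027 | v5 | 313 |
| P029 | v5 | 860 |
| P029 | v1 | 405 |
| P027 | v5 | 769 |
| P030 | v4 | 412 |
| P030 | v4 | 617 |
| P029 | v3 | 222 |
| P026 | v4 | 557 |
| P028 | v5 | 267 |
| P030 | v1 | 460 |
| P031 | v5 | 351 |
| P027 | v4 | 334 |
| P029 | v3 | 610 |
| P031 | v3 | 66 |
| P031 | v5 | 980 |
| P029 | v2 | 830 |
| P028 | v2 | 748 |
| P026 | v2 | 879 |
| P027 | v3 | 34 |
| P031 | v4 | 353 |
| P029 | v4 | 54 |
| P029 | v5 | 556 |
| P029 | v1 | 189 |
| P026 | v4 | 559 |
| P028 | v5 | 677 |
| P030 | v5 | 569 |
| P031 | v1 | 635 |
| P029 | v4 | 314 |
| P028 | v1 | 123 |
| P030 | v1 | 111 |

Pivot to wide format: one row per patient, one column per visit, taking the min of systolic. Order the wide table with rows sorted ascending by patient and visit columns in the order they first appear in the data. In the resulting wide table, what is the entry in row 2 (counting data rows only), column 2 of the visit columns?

34

With rows sorted ascending by patient, row 2 is patient=P027. visit columns in first-appearance order: v1, v3, v5, v4, v2; column 2 is v3.
Long rows with patient=P027, visit=v3: min(582, 34) = 34.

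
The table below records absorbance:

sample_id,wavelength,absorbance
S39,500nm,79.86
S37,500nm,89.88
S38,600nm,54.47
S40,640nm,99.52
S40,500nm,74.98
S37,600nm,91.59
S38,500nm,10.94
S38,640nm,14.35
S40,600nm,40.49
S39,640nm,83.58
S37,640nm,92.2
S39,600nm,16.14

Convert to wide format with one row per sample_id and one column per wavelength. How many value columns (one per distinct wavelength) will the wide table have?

3 distinct wavelength values: 500nm, 600nm, 640nm.

3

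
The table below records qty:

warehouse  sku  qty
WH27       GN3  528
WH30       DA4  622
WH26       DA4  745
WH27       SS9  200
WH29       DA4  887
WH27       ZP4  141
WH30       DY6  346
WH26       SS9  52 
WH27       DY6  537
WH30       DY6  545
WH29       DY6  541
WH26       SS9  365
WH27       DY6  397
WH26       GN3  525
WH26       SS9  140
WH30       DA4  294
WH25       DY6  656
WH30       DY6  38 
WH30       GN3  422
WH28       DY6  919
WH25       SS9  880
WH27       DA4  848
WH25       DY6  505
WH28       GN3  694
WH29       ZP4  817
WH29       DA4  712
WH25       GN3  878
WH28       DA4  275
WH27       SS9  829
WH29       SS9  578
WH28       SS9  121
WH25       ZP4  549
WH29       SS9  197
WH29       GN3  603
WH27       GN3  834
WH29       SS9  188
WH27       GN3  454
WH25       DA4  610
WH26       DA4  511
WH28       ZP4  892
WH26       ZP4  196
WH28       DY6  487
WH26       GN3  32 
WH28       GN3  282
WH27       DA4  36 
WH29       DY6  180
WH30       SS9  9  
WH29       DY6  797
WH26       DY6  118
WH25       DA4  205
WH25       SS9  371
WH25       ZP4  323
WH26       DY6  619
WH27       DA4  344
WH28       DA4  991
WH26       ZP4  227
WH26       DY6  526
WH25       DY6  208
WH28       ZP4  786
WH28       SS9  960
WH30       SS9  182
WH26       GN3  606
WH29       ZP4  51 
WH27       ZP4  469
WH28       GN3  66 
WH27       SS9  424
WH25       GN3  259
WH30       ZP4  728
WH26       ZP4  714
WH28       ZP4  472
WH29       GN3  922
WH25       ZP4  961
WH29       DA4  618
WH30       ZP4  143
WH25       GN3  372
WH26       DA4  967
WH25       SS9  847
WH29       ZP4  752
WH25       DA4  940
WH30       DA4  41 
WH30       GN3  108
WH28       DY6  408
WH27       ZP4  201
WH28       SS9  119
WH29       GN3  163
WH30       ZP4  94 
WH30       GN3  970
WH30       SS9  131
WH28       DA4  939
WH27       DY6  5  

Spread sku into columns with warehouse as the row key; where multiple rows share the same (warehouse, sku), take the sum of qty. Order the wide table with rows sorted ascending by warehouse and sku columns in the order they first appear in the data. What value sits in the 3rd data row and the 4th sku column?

811

With rows sorted ascending by warehouse, row 3 is warehouse=WH27. sku columns in first-appearance order: GN3, DA4, SS9, ZP4, DY6; column 4 is ZP4.
Long rows with warehouse=WH27, sku=ZP4: 141 + 469 + 201 = 811.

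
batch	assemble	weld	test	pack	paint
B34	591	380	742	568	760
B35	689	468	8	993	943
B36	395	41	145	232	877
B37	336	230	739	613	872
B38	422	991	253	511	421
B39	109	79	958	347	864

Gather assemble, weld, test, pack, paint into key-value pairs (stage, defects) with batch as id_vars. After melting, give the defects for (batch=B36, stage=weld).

Unpivoting turns each (batch, wide-column) pair into one long row.
The wide cell at row B36, column weld holds 41, so the long row (B36, weld) has defects=41.

41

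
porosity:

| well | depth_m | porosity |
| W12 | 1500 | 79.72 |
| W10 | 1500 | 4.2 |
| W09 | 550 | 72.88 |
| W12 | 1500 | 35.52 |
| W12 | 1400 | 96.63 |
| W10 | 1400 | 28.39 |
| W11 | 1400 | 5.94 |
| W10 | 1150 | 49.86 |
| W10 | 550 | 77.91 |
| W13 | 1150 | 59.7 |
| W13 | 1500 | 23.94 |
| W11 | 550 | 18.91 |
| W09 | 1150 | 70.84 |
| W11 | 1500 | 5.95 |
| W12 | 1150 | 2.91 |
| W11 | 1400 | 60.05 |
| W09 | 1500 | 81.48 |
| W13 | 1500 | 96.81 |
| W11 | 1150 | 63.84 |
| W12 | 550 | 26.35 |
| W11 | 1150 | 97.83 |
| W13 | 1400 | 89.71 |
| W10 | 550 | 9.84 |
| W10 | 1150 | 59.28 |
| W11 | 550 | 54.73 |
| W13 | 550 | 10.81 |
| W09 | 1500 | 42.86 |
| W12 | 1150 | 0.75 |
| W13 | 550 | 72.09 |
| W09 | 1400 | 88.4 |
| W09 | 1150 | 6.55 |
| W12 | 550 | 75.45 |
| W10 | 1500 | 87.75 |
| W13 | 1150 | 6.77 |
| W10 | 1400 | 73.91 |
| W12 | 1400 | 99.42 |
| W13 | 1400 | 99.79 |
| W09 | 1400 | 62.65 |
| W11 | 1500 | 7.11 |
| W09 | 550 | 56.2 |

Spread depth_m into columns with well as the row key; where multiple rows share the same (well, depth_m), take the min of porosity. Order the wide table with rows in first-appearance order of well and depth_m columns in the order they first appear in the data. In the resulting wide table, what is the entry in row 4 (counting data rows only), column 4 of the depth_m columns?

63.84

With rows in first-appearance order of well, row 4 is well=W11. depth_m columns in first-appearance order: 1500, 550, 1400, 1150; column 4 is 1150.
Long rows with well=W11, depth_m=1150: min(63.84, 97.83) = 63.84.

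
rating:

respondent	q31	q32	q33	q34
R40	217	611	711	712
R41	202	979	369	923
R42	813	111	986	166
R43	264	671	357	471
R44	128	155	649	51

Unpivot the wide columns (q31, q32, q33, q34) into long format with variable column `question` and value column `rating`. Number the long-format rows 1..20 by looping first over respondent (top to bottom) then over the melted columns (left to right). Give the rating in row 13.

20 rows total (5 × 4). Row 13: index ⌊(13-1)/4⌋ = 3 into respondent → R43; (13-1) mod 4 = 0 into the melted columns → q31.
So row 13 is (R43, q31, 264); rating = 264.

264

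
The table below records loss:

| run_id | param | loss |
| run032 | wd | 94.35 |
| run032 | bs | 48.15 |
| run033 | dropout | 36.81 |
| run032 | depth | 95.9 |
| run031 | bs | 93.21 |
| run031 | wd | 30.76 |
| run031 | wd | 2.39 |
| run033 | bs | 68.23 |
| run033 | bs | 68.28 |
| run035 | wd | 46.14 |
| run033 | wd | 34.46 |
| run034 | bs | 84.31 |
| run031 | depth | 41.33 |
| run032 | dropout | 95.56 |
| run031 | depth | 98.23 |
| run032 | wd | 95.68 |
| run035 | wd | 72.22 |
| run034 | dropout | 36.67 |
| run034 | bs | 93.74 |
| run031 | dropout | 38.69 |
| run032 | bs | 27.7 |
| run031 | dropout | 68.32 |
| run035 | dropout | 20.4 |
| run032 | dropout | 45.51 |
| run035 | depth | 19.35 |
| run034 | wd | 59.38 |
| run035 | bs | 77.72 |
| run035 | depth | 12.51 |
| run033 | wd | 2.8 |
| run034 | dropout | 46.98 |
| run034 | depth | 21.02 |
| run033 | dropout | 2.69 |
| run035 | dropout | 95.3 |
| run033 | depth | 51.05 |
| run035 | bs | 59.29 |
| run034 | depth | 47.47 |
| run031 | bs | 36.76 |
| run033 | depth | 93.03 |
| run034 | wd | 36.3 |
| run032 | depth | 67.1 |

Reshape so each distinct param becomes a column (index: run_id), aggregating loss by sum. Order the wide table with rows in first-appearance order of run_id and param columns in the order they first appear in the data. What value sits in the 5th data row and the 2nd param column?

178.05

With rows in first-appearance order of run_id, row 5 is run_id=run034. param columns in first-appearance order: wd, bs, dropout, depth; column 2 is bs.
Long rows with run_id=run034, param=bs: 84.31 + 93.74 = 178.05.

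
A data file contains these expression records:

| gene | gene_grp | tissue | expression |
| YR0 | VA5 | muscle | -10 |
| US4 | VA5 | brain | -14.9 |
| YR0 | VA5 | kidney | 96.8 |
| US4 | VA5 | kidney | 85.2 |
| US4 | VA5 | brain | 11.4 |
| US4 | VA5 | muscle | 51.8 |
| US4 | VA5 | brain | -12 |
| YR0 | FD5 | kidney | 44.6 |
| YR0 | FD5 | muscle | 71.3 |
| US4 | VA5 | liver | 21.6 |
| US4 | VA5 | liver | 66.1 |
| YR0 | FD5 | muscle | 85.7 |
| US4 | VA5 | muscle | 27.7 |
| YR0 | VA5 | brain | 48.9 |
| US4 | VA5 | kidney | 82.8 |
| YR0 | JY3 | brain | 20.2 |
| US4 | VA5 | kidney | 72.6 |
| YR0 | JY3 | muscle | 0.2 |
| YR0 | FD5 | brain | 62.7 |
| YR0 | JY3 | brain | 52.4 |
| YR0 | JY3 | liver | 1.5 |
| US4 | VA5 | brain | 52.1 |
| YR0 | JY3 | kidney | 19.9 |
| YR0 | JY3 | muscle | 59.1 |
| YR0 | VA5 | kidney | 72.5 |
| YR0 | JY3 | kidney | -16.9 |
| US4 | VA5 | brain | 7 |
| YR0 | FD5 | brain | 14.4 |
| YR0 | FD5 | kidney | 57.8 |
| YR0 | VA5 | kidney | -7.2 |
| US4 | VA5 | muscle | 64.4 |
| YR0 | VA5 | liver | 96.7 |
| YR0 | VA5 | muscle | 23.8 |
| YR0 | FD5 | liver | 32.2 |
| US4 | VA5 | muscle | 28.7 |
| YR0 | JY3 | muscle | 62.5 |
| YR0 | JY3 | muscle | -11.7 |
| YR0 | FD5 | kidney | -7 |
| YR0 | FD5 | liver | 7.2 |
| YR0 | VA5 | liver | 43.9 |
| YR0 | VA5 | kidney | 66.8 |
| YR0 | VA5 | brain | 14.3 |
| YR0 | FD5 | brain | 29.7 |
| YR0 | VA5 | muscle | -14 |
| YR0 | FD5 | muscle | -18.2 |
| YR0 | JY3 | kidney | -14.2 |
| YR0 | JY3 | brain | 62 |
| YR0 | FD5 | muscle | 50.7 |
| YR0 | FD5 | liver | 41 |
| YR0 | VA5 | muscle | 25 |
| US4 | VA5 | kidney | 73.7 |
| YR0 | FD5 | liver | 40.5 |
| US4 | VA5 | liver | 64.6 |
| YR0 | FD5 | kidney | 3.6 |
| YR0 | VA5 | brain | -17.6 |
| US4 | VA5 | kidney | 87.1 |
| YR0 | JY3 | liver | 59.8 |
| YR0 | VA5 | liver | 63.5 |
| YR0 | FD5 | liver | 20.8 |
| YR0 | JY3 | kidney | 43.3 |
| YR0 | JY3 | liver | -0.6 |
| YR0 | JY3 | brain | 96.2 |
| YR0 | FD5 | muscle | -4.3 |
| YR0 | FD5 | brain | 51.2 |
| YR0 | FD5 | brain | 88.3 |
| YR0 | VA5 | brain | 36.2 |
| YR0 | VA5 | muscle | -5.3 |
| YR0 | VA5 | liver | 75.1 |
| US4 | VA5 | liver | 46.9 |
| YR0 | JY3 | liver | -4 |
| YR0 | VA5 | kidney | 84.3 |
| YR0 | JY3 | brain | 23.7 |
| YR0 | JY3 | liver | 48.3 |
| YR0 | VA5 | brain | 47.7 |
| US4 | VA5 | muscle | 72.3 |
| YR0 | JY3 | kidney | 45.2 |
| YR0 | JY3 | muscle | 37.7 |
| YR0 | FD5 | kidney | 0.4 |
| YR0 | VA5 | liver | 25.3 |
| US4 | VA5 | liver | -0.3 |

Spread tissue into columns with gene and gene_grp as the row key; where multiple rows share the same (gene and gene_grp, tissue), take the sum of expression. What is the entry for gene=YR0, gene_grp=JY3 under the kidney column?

77.3

Rows with gene=YR0, gene_grp=JY3 and tissue=kidney: expression values are 19.9, -16.9, -14.2, 43.3, 45.2.
19.9 + -16.9 + -14.2 + 43.3 + 45.2 = 77.3.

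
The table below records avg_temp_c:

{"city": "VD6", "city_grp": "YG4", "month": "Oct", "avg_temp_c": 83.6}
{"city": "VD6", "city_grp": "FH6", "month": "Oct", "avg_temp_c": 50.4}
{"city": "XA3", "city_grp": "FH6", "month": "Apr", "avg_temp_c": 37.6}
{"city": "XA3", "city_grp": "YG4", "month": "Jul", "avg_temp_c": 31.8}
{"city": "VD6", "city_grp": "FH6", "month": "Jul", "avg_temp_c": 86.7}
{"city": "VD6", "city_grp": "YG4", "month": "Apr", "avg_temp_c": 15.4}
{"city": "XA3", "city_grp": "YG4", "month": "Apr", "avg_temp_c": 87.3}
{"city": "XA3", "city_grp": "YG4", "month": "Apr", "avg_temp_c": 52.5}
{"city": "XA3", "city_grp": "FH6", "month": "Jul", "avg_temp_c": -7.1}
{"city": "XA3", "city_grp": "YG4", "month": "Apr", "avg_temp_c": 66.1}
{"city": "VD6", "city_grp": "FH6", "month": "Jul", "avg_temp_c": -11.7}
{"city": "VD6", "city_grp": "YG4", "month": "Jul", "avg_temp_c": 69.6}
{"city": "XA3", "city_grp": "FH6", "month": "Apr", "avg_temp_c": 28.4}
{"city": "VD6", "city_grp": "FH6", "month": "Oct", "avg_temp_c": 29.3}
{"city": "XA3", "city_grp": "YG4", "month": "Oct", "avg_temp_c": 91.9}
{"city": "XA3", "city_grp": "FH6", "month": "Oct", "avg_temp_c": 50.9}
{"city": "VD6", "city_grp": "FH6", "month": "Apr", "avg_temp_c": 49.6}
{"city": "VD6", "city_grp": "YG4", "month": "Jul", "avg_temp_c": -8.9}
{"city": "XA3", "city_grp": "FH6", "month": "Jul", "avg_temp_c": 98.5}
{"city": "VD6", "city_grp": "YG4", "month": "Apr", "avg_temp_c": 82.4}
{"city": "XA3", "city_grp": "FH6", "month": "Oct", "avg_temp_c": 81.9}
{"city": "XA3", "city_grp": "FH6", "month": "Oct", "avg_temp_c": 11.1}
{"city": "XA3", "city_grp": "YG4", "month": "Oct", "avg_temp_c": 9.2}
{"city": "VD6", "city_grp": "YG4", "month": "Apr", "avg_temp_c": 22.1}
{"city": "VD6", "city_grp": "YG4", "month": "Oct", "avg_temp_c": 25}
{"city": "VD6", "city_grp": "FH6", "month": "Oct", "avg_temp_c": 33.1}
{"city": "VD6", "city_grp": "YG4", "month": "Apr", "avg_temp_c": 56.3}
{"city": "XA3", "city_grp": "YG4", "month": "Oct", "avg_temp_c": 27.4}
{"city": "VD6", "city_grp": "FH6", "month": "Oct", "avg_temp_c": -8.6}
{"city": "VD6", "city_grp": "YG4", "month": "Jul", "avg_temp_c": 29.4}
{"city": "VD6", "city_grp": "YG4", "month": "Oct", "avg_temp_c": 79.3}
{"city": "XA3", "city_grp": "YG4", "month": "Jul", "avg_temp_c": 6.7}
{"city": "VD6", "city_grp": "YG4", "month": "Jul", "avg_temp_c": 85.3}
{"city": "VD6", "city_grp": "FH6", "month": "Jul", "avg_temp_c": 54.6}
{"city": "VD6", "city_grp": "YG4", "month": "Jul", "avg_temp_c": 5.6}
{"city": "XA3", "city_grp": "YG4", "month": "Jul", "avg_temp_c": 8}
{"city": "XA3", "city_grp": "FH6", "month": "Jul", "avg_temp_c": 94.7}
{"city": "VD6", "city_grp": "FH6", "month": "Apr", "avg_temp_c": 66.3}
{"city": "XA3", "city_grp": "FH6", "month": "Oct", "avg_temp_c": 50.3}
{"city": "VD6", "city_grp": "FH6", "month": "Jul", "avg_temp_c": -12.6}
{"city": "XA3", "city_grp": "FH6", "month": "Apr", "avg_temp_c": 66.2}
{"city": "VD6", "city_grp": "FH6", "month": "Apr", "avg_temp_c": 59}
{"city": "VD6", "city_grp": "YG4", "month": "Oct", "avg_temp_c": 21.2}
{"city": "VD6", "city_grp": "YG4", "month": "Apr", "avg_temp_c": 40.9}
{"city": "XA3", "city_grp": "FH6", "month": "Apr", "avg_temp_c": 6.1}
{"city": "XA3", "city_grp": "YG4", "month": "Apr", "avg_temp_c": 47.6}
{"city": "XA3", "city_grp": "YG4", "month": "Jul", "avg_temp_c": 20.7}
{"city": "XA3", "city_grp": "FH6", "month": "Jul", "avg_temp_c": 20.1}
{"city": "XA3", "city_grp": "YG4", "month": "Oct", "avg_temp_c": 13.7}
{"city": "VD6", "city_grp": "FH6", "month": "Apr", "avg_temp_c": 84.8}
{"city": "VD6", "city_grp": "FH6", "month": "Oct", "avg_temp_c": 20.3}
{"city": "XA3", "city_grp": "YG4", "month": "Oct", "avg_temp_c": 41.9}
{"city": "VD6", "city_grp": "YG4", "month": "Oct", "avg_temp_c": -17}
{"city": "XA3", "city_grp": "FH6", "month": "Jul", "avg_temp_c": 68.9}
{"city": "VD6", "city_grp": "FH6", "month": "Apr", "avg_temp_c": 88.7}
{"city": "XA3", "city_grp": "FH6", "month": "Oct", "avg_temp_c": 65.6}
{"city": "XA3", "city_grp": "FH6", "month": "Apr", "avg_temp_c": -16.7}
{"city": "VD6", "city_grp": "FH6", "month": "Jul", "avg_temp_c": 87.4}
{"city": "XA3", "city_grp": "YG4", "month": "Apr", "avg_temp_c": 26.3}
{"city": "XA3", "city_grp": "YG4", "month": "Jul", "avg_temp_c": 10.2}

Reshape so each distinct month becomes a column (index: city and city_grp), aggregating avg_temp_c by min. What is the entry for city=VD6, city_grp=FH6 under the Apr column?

49.6

Rows with city=VD6, city_grp=FH6 and month=Apr: avg_temp_c values are 49.6, 66.3, 59, 84.8, 88.7.
min(49.6, 66.3, 59, 84.8, 88.7) = 49.6.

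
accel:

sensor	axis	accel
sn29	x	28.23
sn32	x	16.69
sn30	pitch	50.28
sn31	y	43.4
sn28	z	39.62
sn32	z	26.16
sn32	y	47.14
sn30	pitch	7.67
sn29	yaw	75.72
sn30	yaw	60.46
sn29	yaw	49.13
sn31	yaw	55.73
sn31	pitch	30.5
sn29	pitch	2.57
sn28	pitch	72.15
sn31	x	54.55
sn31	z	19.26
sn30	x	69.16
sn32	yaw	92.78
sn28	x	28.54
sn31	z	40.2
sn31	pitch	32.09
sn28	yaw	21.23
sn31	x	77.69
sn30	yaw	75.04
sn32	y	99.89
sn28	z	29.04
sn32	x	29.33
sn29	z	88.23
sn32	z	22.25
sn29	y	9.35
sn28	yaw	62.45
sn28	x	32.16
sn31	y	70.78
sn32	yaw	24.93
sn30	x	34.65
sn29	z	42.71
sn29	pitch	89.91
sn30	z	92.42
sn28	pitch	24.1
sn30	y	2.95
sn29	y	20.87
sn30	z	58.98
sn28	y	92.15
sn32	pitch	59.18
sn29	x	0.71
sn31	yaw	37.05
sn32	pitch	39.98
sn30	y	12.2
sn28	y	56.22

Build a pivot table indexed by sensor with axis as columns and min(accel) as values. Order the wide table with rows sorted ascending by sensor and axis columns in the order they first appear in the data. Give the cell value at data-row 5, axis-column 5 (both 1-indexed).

With rows sorted ascending by sensor, row 5 is sensor=sn32. axis columns in first-appearance order: x, pitch, y, z, yaw; column 5 is yaw.
Long rows with sensor=sn32, axis=yaw: min(92.78, 24.93) = 24.93.

24.93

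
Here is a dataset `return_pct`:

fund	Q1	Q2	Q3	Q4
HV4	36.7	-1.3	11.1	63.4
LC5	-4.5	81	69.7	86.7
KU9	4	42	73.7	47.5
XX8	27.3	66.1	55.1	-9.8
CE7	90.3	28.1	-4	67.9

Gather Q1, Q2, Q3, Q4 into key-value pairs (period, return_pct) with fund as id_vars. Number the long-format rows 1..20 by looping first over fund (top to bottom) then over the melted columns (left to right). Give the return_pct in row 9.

20 rows total (5 × 4). Row 9: index ⌊(9-1)/4⌋ = 2 into fund → KU9; (9-1) mod 4 = 0 into the melted columns → Q1.
So row 9 is (KU9, Q1, 4); return_pct = 4.

4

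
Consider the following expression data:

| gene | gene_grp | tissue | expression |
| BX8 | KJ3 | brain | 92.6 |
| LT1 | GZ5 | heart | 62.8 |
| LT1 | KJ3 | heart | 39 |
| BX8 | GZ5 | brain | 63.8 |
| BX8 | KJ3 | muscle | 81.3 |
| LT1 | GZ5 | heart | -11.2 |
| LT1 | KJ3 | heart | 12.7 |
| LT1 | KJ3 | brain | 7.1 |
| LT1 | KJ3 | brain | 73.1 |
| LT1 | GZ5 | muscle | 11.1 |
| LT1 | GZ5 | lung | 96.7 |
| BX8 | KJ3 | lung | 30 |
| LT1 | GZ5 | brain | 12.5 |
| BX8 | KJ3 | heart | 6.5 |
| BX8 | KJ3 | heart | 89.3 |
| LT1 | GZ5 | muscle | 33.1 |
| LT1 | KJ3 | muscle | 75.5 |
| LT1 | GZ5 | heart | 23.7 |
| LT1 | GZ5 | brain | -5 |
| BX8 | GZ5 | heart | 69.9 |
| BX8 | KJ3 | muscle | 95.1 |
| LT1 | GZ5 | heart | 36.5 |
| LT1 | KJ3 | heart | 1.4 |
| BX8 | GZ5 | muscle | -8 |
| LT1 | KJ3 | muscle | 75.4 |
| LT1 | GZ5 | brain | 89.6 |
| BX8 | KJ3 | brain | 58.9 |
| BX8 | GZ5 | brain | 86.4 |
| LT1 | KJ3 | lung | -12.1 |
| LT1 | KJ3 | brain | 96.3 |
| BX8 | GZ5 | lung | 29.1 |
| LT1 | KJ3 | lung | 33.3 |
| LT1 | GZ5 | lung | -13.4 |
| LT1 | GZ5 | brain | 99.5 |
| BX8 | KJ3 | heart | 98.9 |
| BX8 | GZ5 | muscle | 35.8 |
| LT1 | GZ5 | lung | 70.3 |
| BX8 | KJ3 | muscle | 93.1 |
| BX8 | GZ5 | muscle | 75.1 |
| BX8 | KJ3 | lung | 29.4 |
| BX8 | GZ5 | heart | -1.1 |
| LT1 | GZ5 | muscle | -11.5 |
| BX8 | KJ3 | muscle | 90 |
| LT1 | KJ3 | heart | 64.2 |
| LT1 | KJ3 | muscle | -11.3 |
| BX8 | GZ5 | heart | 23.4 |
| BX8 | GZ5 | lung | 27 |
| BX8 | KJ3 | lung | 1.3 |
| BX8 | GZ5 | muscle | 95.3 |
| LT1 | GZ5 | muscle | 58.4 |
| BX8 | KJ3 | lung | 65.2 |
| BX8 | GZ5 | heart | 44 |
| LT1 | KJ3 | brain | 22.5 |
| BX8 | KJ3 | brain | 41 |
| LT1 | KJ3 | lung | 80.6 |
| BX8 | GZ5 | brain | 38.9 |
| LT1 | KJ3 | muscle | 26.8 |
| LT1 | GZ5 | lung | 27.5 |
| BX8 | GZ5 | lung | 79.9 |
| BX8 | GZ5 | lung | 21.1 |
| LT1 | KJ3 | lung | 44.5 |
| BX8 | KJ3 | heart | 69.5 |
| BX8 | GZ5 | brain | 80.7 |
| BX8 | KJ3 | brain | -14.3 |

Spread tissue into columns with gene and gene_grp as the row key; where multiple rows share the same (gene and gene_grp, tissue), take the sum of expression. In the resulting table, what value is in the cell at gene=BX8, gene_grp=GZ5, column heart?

Rows with gene=BX8, gene_grp=GZ5 and tissue=heart: expression values are 69.9, -1.1, 23.4, 44.
69.9 + -1.1 + 23.4 + 44 = 136.2.

136.2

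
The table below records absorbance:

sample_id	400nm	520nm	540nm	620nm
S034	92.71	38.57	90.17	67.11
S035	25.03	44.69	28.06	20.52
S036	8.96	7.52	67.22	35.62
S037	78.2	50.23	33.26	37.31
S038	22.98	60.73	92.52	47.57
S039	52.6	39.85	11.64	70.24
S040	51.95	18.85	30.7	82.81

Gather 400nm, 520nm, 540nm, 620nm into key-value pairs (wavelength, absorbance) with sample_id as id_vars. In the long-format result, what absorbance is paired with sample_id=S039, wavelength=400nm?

Unpivoting turns each (sample_id, wide-column) pair into one long row.
The wide cell at row S039, column 400nm holds 52.6, so the long row (S039, 400nm) has absorbance=52.6.

52.6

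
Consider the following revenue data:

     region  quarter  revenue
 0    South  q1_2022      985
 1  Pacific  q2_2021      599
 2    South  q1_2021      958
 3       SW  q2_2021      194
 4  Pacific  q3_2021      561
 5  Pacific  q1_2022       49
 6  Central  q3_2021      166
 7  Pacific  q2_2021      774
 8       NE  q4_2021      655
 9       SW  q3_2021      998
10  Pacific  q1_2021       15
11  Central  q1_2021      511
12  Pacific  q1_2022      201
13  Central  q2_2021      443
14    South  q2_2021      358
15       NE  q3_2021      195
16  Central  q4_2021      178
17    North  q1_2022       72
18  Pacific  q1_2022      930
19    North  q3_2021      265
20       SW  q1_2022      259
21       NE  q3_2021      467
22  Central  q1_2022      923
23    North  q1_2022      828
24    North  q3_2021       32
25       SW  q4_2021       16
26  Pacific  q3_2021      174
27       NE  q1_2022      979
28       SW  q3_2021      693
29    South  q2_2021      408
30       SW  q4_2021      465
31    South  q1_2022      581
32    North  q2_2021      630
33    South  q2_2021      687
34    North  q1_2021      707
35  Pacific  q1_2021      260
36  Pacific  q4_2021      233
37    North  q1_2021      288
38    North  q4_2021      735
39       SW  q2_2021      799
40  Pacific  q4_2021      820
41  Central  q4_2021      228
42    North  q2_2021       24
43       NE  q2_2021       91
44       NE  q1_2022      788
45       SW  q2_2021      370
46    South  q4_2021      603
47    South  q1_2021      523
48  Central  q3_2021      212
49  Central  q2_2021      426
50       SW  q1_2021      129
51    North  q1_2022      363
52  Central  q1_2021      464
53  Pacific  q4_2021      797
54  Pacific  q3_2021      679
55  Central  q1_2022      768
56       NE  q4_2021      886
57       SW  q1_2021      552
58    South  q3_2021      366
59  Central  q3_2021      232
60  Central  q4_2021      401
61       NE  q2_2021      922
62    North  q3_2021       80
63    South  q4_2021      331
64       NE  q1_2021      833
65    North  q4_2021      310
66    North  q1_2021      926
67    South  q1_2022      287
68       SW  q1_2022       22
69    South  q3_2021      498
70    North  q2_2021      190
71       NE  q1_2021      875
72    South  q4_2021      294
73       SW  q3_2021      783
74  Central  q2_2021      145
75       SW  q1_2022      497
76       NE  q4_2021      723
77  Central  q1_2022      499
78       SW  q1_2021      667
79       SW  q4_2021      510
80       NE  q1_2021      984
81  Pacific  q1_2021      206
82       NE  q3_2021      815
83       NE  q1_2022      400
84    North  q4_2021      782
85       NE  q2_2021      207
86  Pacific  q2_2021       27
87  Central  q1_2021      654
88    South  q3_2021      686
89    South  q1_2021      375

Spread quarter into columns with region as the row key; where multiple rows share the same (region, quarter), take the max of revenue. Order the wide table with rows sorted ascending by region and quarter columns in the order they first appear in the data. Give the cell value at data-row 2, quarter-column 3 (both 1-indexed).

With rows sorted ascending by region, row 2 is region=NE. quarter columns in first-appearance order: q1_2022, q2_2021, q1_2021, q3_2021, q4_2021; column 3 is q1_2021.
Long rows with region=NE, quarter=q1_2021: max(833, 875, 984) = 984.

984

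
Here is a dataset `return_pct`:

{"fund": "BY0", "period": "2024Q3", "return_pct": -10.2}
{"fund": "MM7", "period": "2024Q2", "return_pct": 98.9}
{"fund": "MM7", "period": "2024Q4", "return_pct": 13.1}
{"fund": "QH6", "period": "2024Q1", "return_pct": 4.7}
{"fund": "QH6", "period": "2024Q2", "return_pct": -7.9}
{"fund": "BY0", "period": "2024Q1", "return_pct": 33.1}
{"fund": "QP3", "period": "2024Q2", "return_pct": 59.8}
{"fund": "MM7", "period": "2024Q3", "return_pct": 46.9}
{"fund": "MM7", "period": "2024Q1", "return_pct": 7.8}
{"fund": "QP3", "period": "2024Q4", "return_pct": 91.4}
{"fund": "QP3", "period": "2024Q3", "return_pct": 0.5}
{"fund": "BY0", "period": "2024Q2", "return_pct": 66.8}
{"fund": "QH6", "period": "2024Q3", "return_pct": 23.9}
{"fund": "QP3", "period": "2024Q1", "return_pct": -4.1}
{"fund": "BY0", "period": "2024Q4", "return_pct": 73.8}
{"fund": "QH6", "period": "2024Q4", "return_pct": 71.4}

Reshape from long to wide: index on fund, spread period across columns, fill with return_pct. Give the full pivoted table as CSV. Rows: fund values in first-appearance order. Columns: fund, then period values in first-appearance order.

Columns: fund plus the 4 distinct period values (2024Q3, 2024Q2, 2024Q4, 2024Q1).
For example, row BY0 column 2024Q3 takes return_pct=-10.2 from the long row (BY0, 2024Q3).

fund,2024Q3,2024Q2,2024Q4,2024Q1
BY0,-10.2,66.8,73.8,33.1
MM7,46.9,98.9,13.1,7.8
QH6,23.9,-7.9,71.4,4.7
QP3,0.5,59.8,91.4,-4.1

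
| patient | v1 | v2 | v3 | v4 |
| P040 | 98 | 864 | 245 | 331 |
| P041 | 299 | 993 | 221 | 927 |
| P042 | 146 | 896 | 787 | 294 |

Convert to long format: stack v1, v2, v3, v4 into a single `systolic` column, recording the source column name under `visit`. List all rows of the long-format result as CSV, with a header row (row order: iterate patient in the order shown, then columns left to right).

patient,visit,systolic
P040,v1,98
P040,v2,864
P040,v3,245
P040,v4,331
P041,v1,299
P041,v2,993
P041,v3,221
P041,v4,927
P042,v1,146
P042,v2,896
P042,v3,787
P042,v4,294

Each (patient, column) pair becomes one row: 3 × 4 = 12 rows.
For example, (P040, v1) → systolic=98.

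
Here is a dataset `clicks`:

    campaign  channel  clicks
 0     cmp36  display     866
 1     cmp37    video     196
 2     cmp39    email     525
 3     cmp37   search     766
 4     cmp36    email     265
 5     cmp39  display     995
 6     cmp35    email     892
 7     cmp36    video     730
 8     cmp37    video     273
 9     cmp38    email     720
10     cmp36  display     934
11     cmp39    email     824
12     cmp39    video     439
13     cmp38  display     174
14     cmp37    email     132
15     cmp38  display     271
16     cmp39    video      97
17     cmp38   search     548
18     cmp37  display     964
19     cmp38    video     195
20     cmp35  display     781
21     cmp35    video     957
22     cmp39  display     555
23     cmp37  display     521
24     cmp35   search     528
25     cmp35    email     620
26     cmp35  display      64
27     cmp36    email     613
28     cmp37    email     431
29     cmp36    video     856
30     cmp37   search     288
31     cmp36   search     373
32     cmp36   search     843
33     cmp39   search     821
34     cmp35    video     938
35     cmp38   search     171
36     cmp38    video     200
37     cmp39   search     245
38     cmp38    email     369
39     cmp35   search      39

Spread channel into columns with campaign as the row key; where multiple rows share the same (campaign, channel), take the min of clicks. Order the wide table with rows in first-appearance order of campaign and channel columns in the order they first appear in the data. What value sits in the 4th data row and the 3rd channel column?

620

With rows in first-appearance order of campaign, row 4 is campaign=cmp35. channel columns in first-appearance order: display, video, email, search; column 3 is email.
Long rows with campaign=cmp35, channel=email: min(892, 620) = 620.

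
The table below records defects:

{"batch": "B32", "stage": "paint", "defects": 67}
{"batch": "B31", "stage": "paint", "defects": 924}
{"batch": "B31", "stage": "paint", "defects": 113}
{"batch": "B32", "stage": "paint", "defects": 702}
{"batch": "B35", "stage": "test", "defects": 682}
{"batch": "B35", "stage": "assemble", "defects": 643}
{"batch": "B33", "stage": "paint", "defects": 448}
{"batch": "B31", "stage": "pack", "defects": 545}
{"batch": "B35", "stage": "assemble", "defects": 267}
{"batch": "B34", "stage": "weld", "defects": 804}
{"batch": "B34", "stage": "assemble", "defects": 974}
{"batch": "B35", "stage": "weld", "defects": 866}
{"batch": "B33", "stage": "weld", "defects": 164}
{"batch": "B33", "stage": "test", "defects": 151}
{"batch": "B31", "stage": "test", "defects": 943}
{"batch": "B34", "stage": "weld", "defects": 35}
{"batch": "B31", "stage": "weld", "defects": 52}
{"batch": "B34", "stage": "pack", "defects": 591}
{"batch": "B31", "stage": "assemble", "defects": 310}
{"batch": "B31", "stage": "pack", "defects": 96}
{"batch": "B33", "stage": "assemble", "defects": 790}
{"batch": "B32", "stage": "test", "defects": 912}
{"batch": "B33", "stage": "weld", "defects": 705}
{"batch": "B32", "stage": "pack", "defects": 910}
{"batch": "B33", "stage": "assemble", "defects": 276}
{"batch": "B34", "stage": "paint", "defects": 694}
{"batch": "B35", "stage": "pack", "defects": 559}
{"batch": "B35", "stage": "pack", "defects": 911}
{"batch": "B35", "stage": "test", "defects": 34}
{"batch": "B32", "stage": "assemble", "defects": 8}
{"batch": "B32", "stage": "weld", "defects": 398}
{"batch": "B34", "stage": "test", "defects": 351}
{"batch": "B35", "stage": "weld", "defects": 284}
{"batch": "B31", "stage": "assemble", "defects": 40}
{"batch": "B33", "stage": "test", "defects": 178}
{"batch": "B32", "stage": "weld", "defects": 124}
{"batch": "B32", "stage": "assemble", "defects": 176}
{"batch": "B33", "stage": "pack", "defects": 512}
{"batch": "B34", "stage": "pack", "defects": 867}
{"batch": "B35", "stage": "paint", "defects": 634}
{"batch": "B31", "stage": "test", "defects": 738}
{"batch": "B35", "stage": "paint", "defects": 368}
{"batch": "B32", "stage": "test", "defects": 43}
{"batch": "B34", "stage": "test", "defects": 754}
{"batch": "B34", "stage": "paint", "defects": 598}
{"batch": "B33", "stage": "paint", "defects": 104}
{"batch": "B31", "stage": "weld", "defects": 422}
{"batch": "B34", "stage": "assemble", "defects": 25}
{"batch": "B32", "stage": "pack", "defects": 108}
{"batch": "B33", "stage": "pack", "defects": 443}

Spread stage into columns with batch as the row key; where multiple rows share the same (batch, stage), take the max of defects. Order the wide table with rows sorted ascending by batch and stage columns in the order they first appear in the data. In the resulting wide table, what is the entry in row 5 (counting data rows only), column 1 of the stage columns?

634

With rows sorted ascending by batch, row 5 is batch=B35. stage columns in first-appearance order: paint, test, assemble, pack, weld; column 1 is paint.
Long rows with batch=B35, stage=paint: max(634, 368) = 634.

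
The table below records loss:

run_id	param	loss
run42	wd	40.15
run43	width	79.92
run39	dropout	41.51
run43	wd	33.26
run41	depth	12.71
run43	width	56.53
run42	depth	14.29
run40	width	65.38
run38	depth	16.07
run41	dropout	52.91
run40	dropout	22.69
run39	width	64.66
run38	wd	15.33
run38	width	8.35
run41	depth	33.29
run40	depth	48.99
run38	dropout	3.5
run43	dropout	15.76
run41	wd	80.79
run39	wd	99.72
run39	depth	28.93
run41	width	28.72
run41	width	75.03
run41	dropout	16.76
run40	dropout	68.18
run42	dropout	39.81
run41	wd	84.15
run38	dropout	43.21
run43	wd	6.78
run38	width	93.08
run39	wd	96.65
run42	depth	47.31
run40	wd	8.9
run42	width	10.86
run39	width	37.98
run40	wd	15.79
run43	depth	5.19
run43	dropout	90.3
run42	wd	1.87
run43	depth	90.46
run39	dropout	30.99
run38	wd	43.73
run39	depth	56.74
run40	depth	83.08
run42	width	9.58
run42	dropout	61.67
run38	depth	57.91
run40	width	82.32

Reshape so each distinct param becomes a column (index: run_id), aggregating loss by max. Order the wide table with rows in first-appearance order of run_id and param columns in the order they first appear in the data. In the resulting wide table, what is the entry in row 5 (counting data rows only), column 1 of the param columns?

15.79

With rows in first-appearance order of run_id, row 5 is run_id=run40. param columns in first-appearance order: wd, width, dropout, depth; column 1 is wd.
Long rows with run_id=run40, param=wd: max(8.9, 15.79) = 15.79.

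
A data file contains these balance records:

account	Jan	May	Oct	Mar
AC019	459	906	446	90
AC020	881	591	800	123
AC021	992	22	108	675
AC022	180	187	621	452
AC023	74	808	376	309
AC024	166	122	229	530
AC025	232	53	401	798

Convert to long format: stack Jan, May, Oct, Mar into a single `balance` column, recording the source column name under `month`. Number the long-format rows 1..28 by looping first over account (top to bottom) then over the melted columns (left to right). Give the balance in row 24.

530

28 rows total (7 × 4). Row 24: index ⌊(24-1)/4⌋ = 5 into account → AC024; (24-1) mod 4 = 3 into the melted columns → Mar.
So row 24 is (AC024, Mar, 530); balance = 530.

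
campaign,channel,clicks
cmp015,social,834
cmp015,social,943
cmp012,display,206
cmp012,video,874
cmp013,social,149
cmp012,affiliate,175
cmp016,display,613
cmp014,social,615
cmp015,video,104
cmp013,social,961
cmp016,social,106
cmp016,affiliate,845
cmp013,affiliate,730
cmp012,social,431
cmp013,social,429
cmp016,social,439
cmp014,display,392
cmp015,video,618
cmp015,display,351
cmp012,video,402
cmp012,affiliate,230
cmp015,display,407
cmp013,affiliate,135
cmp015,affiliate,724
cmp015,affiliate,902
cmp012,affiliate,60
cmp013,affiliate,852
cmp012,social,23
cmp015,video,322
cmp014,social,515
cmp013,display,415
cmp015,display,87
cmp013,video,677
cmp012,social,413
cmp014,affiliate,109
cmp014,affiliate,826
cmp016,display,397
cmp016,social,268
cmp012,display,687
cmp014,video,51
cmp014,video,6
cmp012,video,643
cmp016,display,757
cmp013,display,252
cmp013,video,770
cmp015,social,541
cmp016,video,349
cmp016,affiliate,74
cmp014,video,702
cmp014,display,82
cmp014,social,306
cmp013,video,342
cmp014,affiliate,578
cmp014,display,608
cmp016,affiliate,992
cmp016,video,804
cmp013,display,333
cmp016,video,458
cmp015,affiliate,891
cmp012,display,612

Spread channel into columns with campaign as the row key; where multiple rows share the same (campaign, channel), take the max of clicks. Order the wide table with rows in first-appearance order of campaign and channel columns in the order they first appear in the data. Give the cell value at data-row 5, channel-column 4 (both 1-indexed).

826

With rows in first-appearance order of campaign, row 5 is campaign=cmp014. channel columns in first-appearance order: social, display, video, affiliate; column 4 is affiliate.
Long rows with campaign=cmp014, channel=affiliate: max(109, 826, 578) = 826.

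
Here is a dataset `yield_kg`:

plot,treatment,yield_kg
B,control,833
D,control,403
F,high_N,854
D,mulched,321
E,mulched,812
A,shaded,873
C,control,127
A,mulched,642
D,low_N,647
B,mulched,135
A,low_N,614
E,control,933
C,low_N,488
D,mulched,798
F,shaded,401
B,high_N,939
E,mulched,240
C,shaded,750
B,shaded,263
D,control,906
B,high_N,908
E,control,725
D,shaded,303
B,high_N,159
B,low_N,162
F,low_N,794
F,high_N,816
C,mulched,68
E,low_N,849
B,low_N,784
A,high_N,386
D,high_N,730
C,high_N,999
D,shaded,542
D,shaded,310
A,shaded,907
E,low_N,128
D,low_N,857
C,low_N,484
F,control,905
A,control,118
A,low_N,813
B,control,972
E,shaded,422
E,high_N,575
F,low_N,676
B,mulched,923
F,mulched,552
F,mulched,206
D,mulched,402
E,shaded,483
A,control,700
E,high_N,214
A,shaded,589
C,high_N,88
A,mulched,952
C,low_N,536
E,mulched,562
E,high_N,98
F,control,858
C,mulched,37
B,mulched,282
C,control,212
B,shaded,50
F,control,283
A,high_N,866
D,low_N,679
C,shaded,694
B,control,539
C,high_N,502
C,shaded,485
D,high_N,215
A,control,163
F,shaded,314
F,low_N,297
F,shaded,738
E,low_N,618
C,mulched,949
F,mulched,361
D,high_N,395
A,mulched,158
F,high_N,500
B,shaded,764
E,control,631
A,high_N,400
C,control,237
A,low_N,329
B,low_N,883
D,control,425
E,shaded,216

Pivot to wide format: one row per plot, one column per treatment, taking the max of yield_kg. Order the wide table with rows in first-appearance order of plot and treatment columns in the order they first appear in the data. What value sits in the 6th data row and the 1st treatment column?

237

With rows in first-appearance order of plot, row 6 is plot=C. treatment columns in first-appearance order: control, high_N, mulched, shaded, low_N; column 1 is control.
Long rows with plot=C, treatment=control: max(127, 212, 237) = 237.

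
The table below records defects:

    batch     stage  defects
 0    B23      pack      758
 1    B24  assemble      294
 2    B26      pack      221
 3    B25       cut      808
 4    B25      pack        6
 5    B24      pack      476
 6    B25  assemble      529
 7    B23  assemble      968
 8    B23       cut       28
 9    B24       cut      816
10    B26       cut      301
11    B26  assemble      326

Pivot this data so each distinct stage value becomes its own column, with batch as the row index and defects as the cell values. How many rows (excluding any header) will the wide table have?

4

4 distinct batch values → 4 rows.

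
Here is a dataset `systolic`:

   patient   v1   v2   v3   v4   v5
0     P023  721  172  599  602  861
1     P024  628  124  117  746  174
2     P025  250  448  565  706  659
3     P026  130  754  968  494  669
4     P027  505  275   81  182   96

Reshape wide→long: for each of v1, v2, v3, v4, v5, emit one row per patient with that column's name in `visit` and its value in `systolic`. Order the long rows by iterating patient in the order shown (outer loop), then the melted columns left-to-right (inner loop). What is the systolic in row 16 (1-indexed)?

130

25 rows total (5 × 5). Row 16: index ⌊(16-1)/5⌋ = 3 into patient → P026; (16-1) mod 5 = 0 into the melted columns → v1.
So row 16 is (P026, v1, 130); systolic = 130.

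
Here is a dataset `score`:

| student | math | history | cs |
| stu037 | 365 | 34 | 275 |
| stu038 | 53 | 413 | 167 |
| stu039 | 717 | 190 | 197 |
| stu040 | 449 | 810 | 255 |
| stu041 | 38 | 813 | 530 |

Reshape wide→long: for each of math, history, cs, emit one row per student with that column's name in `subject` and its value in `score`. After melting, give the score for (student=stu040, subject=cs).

255

Unpivoting turns each (student, wide-column) pair into one long row.
The wide cell at row stu040, column cs holds 255, so the long row (stu040, cs) has score=255.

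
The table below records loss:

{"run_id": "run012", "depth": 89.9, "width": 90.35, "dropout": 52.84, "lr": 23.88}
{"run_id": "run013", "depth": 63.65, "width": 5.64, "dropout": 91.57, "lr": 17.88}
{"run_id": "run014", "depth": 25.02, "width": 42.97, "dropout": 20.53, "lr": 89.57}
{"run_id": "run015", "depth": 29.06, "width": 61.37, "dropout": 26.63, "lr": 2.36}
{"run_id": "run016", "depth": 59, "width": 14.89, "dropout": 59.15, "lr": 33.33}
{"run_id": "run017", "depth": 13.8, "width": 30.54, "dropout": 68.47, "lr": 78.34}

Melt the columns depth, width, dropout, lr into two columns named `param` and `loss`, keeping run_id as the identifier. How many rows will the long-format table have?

6 run_id values × 4 melted columns = 24 rows.

24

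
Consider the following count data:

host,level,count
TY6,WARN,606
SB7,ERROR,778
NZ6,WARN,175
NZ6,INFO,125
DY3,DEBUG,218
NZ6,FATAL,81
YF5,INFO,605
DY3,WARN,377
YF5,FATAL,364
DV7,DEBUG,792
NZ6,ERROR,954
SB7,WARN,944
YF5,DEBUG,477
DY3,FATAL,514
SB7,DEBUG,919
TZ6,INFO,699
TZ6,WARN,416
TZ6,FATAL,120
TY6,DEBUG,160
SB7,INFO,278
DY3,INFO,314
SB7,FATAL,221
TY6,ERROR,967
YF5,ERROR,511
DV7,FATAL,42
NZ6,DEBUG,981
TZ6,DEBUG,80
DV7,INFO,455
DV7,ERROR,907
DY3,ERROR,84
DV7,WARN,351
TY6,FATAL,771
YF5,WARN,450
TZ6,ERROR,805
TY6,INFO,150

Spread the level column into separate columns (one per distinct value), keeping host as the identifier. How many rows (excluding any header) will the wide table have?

7

7 distinct host values → 7 rows.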